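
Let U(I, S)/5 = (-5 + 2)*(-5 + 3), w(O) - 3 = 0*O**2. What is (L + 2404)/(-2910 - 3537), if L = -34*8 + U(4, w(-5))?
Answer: -2162/6447 ≈ -0.33535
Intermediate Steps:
w(O) = 3 (w(O) = 3 + 0*O**2 = 3 + 0 = 3)
U(I, S) = 30 (U(I, S) = 5*((-5 + 2)*(-5 + 3)) = 5*(-3*(-2)) = 5*6 = 30)
L = -242 (L = -34*8 + 30 = -272 + 30 = -242)
(L + 2404)/(-2910 - 3537) = (-242 + 2404)/(-2910 - 3537) = 2162/(-6447) = 2162*(-1/6447) = -2162/6447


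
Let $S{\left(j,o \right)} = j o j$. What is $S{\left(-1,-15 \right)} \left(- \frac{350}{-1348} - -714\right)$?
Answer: $- \frac{7221165}{674} \approx -10714.0$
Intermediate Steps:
$S{\left(j,o \right)} = o j^{2}$
$S{\left(-1,-15 \right)} \left(- \frac{350}{-1348} - -714\right) = - 15 \left(-1\right)^{2} \left(- \frac{350}{-1348} - -714\right) = \left(-15\right) 1 \left(\left(-350\right) \left(- \frac{1}{1348}\right) + 714\right) = - 15 \left(\frac{175}{674} + 714\right) = \left(-15\right) \frac{481411}{674} = - \frac{7221165}{674}$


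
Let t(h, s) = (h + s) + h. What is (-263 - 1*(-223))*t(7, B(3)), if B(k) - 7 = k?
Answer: -960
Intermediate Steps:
B(k) = 7 + k
t(h, s) = s + 2*h
(-263 - 1*(-223))*t(7, B(3)) = (-263 - 1*(-223))*((7 + 3) + 2*7) = (-263 + 223)*(10 + 14) = -40*24 = -960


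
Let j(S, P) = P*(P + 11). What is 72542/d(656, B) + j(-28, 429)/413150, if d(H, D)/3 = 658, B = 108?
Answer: 1517166977/40777905 ≈ 37.206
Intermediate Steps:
d(H, D) = 1974 (d(H, D) = 3*658 = 1974)
j(S, P) = P*(11 + P)
72542/d(656, B) + j(-28, 429)/413150 = 72542/1974 + (429*(11 + 429))/413150 = 72542*(1/1974) + (429*440)*(1/413150) = 36271/987 + 188760*(1/413150) = 36271/987 + 18876/41315 = 1517166977/40777905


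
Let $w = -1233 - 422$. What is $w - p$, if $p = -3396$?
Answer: $1741$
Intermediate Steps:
$w = -1655$
$w - p = -1655 - -3396 = -1655 + 3396 = 1741$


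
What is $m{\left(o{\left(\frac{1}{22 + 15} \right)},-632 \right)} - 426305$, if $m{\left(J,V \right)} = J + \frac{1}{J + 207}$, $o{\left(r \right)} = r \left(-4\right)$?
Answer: $- \frac{120744525926}{283235} \approx -4.2631 \cdot 10^{5}$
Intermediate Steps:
$o{\left(r \right)} = - 4 r$
$m{\left(J,V \right)} = J + \frac{1}{207 + J}$
$m{\left(o{\left(\frac{1}{22 + 15} \right)},-632 \right)} - 426305 = \frac{1 + \left(- \frac{4}{22 + 15}\right)^{2} + 207 \left(- \frac{4}{22 + 15}\right)}{207 - \frac{4}{22 + 15}} - 426305 = \frac{1 + \left(- \frac{4}{37}\right)^{2} + 207 \left(- \frac{4}{37}\right)}{207 - \frac{4}{37}} - 426305 = \frac{1 + \frac{16}{1369} - \frac{828}{37}}{\frac{7655}{37}} - 426305 = \frac{37}{7655} \left(- \frac{29251}{1369}\right) - 426305 = - \frac{29251}{283235} - 426305 = - \frac{120744525926}{283235}$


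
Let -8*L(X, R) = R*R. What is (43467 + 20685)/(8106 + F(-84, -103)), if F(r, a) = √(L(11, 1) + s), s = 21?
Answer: 4160128896/525657721 - 128304*√334/525657721 ≈ 7.9097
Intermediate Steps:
L(X, R) = -R²/8 (L(X, R) = -R*R/8 = -R²/8)
F(r, a) = √334/4 (F(r, a) = √(-⅛*1² + 21) = √(-⅛*1 + 21) = √(-⅛ + 21) = √(167/8) = √334/4)
(43467 + 20685)/(8106 + F(-84, -103)) = (43467 + 20685)/(8106 + √334/4) = 64152/(8106 + √334/4)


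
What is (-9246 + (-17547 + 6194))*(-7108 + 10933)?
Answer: -78791175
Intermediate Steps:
(-9246 + (-17547 + 6194))*(-7108 + 10933) = (-9246 - 11353)*3825 = -20599*3825 = -78791175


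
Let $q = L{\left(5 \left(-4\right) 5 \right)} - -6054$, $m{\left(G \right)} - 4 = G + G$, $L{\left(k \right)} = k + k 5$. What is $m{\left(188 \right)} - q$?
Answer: $-5074$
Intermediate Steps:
$L{\left(k \right)} = 6 k$ ($L{\left(k \right)} = k + 5 k = 6 k$)
$m{\left(G \right)} = 4 + 2 G$ ($m{\left(G \right)} = 4 + \left(G + G\right) = 4 + 2 G$)
$q = 5454$ ($q = 6 \cdot 5 \left(-4\right) 5 - -6054 = 6 \left(\left(-20\right) 5\right) + 6054 = 6 \left(-100\right) + 6054 = -600 + 6054 = 5454$)
$m{\left(188 \right)} - q = \left(4 + 2 \cdot 188\right) - 5454 = \left(4 + 376\right) - 5454 = 380 - 5454 = -5074$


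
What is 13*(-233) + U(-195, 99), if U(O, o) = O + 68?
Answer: -3156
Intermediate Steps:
U(O, o) = 68 + O
13*(-233) + U(-195, 99) = 13*(-233) + (68 - 195) = -3029 - 127 = -3156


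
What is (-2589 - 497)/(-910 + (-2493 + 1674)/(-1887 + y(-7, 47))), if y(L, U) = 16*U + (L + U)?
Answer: 1126390/331877 ≈ 3.3940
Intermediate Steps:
y(L, U) = L + 17*U
(-2589 - 497)/(-910 + (-2493 + 1674)/(-1887 + y(-7, 47))) = (-2589 - 497)/(-910 + (-2493 + 1674)/(-1887 + (-7 + 17*47))) = -3086/(-910 - 819/(-1887 + (-7 + 799))) = -3086/(-910 - 819/(-1887 + 792)) = -3086/(-910 - 819/(-1095)) = -3086/(-910 - 819*(-1/1095)) = -3086/(-910 + 273/365) = -3086/(-331877/365) = -3086*(-365/331877) = 1126390/331877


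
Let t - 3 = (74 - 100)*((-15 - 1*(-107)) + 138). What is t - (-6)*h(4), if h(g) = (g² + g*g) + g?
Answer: -5761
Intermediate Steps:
h(g) = g + 2*g² (h(g) = (g² + g²) + g = 2*g² + g = g + 2*g²)
t = -5977 (t = 3 + (74 - 100)*((-15 - 1*(-107)) + 138) = 3 - 26*((-15 + 107) + 138) = 3 - 26*(92 + 138) = 3 - 26*230 = 3 - 5980 = -5977)
t - (-6)*h(4) = -5977 - (-6)*4*(1 + 2*4) = -5977 - (-6)*4*(1 + 8) = -5977 - (-6)*4*9 = -5977 - (-6)*36 = -5977 - 1*(-216) = -5977 + 216 = -5761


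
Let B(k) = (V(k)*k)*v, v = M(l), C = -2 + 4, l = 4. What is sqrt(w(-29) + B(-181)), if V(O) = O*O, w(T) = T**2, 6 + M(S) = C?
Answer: sqrt(23719805) ≈ 4870.3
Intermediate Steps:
C = 2
M(S) = -4 (M(S) = -6 + 2 = -4)
V(O) = O**2
v = -4
B(k) = -4*k**3 (B(k) = (k**2*k)*(-4) = k**3*(-4) = -4*k**3)
sqrt(w(-29) + B(-181)) = sqrt((-29)**2 - 4*(-181)**3) = sqrt(841 - 4*(-5929741)) = sqrt(841 + 23718964) = sqrt(23719805)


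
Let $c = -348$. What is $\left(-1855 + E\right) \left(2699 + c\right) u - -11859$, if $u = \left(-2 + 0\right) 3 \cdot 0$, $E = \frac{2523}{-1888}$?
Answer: $11859$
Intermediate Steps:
$E = - \frac{2523}{1888}$ ($E = 2523 \left(- \frac{1}{1888}\right) = - \frac{2523}{1888} \approx -1.3363$)
$u = 0$ ($u = \left(-2\right) 3 \cdot 0 = \left(-6\right) 0 = 0$)
$\left(-1855 + E\right) \left(2699 + c\right) u - -11859 = \left(-1855 - \frac{2523}{1888}\right) \left(2699 - 348\right) 0 - -11859 = \left(- \frac{3504763}{1888}\right) 2351 \cdot 0 + 11859 = \left(- \frac{8239697813}{1888}\right) 0 + 11859 = 0 + 11859 = 11859$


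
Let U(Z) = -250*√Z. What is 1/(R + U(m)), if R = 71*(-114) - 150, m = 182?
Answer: -2061/14147134 + 125*√182/28294268 ≈ -8.6083e-5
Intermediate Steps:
R = -8244 (R = -8094 - 150 = -8244)
1/(R + U(m)) = 1/(-8244 - 250*√182)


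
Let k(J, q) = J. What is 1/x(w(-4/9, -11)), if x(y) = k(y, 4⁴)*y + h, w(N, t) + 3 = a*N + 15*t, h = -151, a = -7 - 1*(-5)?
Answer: 81/2249785 ≈ 3.6003e-5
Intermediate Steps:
a = -2 (a = -7 + 5 = -2)
w(N, t) = -3 - 2*N + 15*t (w(N, t) = -3 + (-2*N + 15*t) = -3 - 2*N + 15*t)
x(y) = -151 + y² (x(y) = y*y - 151 = y² - 151 = -151 + y²)
1/x(w(-4/9, -11)) = 1/(-151 + (-3 - (-8)/9 + 15*(-11))²) = 1/(-151 + (-3 - (-8)/9 - 165)²) = 1/(-151 + (-3 - 2*(-4/9) - 165)²) = 1/(-151 + (-3 + 8/9 - 165)²) = 1/(-151 + (-1504/9)²) = 1/(-151 + 2262016/81) = 1/(2249785/81) = 81/2249785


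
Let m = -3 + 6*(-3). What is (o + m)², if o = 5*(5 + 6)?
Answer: 1156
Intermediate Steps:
m = -21 (m = -3 - 18 = -21)
o = 55 (o = 5*11 = 55)
(o + m)² = (55 - 21)² = 34² = 1156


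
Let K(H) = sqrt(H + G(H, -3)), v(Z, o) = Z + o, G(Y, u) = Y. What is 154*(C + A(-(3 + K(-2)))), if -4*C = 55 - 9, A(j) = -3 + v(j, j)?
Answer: -3157 - 616*I ≈ -3157.0 - 616.0*I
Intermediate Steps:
K(H) = sqrt(2)*sqrt(H) (K(H) = sqrt(H + H) = sqrt(2*H) = sqrt(2)*sqrt(H))
A(j) = -3 + 2*j (A(j) = -3 + (j + j) = -3 + 2*j)
C = -23/2 (C = -(55 - 9)/4 = -1/4*46 = -23/2 ≈ -11.500)
154*(C + A(-(3 + K(-2)))) = 154*(-23/2 + (-3 + 2*(-(3 + sqrt(2)*sqrt(-2))))) = 154*(-23/2 + (-3 + 2*(-(3 + sqrt(2)*(I*sqrt(2)))))) = 154*(-23/2 + (-3 + 2*(-(3 + 2*I)))) = 154*(-23/2 + (-3 + 2*(-3 - 2*I))) = 154*(-23/2 + (-3 + (-6 - 4*I))) = 154*(-23/2 + (-9 - 4*I)) = 154*(-41/2 - 4*I) = -3157 - 616*I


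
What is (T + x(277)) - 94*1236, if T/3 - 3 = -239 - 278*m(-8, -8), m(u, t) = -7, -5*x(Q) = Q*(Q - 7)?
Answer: -126012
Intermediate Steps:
x(Q) = -Q*(-7 + Q)/5 (x(Q) = -Q*(Q - 7)/5 = -Q*(-7 + Q)/5)
T = 5130 (T = 9 + 3*(-239 - 278*(-7)) = 9 + 3*(-239 + 1946) = 9 + 3*1707 = 9 + 5121 = 5130)
(T + x(277)) - 94*1236 = (5130 + (⅕)*277*(7 - 1*277)) - 94*1236 = (5130 + (⅕)*277*(7 - 277)) - 116184 = (5130 + (⅕)*277*(-270)) - 116184 = (5130 - 14958) - 116184 = -9828 - 116184 = -126012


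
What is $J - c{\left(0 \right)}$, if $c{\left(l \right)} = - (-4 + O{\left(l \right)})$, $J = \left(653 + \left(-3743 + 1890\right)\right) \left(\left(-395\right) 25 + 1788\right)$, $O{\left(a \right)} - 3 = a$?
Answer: $9704399$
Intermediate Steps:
$O{\left(a \right)} = 3 + a$
$J = 9704400$ ($J = \left(653 - 1853\right) \left(-9875 + 1788\right) = \left(-1200\right) \left(-8087\right) = 9704400$)
$c{\left(l \right)} = 1 - l$ ($c{\left(l \right)} = - (-4 + \left(3 + l\right)) = - (-1 + l) = 1 - l$)
$J - c{\left(0 \right)} = 9704400 - \left(1 - 0\right) = 9704400 - \left(1 + 0\right) = 9704400 - 1 = 9704399$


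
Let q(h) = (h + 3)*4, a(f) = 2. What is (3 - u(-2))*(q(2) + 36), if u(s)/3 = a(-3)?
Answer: -168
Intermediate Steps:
u(s) = 6 (u(s) = 3*2 = 6)
q(h) = 12 + 4*h (q(h) = (3 + h)*4 = 12 + 4*h)
(3 - u(-2))*(q(2) + 36) = (3 - 1*6)*((12 + 4*2) + 36) = (3 - 6)*((12 + 8) + 36) = -3*(20 + 36) = -3*56 = -168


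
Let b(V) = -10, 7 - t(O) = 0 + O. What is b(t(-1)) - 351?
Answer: -361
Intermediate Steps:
t(O) = 7 - O (t(O) = 7 - (0 + O) = 7 - O)
b(t(-1)) - 351 = -10 - 351 = -361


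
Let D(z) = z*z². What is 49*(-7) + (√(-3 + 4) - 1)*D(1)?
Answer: -343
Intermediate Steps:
D(z) = z³
49*(-7) + (√(-3 + 4) - 1)*D(1) = 49*(-7) + (√(-3 + 4) - 1)*1³ = -343 + (√1 - 1)*1 = -343 + (1 - 1)*1 = -343 + 0*1 = -343 + 0 = -343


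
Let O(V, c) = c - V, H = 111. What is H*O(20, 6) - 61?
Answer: -1615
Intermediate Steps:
H*O(20, 6) - 61 = 111*(6 - 1*20) - 61 = 111*(6 - 20) - 61 = 111*(-14) - 61 = -1554 - 61 = -1615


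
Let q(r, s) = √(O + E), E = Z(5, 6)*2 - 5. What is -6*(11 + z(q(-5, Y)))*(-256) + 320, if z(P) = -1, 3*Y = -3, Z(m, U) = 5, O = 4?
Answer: 15680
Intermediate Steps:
Y = -1 (Y = (⅓)*(-3) = -1)
E = 5 (E = 5*2 - 5 = 10 - 5 = 5)
q(r, s) = 3 (q(r, s) = √(4 + 5) = √9 = 3)
-6*(11 + z(q(-5, Y)))*(-256) + 320 = -6*(11 - 1)*(-256) + 320 = -6*10*(-256) + 320 = -60*(-256) + 320 = 15360 + 320 = 15680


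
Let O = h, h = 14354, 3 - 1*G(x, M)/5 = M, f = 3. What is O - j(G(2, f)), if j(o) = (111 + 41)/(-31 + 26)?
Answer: 71922/5 ≈ 14384.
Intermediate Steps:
G(x, M) = 15 - 5*M
j(o) = -152/5 (j(o) = 152/(-5) = 152*(-⅕) = -152/5)
O = 14354
O - j(G(2, f)) = 14354 - 1*(-152/5) = 14354 + 152/5 = 71922/5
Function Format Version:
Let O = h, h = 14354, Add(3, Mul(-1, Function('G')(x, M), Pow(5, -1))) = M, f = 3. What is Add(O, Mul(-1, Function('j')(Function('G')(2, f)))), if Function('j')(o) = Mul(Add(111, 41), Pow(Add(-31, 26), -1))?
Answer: Rational(71922, 5) ≈ 14384.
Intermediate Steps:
Function('G')(x, M) = Add(15, Mul(-5, M))
Function('j')(o) = Rational(-152, 5) (Function('j')(o) = Mul(152, Pow(-5, -1)) = Mul(152, Rational(-1, 5)) = Rational(-152, 5))
O = 14354
Add(O, Mul(-1, Function('j')(Function('G')(2, f)))) = Add(14354, Mul(-1, Rational(-152, 5))) = Add(14354, Rational(152, 5)) = Rational(71922, 5)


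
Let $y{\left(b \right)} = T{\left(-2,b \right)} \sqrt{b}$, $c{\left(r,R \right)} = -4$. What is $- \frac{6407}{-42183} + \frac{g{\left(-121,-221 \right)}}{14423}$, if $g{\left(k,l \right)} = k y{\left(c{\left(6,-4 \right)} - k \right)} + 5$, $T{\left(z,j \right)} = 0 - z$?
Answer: $\frac{2153932}{14148963} - \frac{726 \sqrt{13}}{14423} \approx -0.029258$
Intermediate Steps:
$T{\left(z,j \right)} = - z$
$y{\left(b \right)} = 2 \sqrt{b}$ ($y{\left(b \right)} = \left(-1\right) \left(-2\right) \sqrt{b} = 2 \sqrt{b}$)
$g{\left(k,l \right)} = 5 + 2 k \sqrt{-4 - k}$ ($g{\left(k,l \right)} = k 2 \sqrt{-4 - k} + 5 = 2 k \sqrt{-4 - k} + 5 = 5 + 2 k \sqrt{-4 - k}$)
$- \frac{6407}{-42183} + \frac{g{\left(-121,-221 \right)}}{14423} = - \frac{6407}{-42183} + \frac{5 + 2 \left(-121\right) \sqrt{-4 - -121}}{14423} = \left(-6407\right) \left(- \frac{1}{42183}\right) + \left(5 + 2 \left(-121\right) \sqrt{-4 + 121}\right) \frac{1}{14423} = \frac{149}{981} + \left(5 + 2 \left(-121\right) \sqrt{117}\right) \frac{1}{14423} = \frac{149}{981} + \left(5 + 2 \left(-121\right) 3 \sqrt{13}\right) \frac{1}{14423} = \frac{149}{981} + \left(5 - 726 \sqrt{13}\right) \frac{1}{14423} = \frac{149}{981} + \left(\frac{5}{14423} - \frac{726 \sqrt{13}}{14423}\right) = \frac{2153932}{14148963} - \frac{726 \sqrt{13}}{14423}$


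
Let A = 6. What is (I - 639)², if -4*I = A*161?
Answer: 3101121/4 ≈ 7.7528e+5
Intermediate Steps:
I = -483/2 (I = -3*161/2 = -¼*966 = -483/2 ≈ -241.50)
(I - 639)² = (-483/2 - 639)² = (-1761/2)² = 3101121/4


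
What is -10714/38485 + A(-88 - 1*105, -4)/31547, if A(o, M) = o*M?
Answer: -308284138/1214086295 ≈ -0.25392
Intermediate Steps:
A(o, M) = M*o
-10714/38485 + A(-88 - 1*105, -4)/31547 = -10714/38485 - 4*(-88 - 1*105)/31547 = -10714*1/38485 - 4*(-88 - 105)*(1/31547) = -10714/38485 - 4*(-193)*(1/31547) = -10714/38485 + 772*(1/31547) = -10714/38485 + 772/31547 = -308284138/1214086295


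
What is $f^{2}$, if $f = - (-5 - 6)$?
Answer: $121$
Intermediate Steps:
$f = 11$ ($f = \left(-1\right) \left(-11\right) = 11$)
$f^{2} = 11^{2} = 121$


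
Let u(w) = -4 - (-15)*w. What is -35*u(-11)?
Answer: 5915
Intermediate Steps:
u(w) = -4 + 15*w
-35*u(-11) = -35*(-4 + 15*(-11)) = -35*(-4 - 165) = -35*(-169) = 5915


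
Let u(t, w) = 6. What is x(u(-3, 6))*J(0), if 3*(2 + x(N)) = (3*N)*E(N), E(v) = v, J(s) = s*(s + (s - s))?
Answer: 0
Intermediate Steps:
J(s) = s² (J(s) = s*(s + 0) = s*s = s²)
x(N) = -2 + N² (x(N) = -2 + ((3*N)*N)/3 = -2 + (3*N²)/3 = -2 + N²)
x(u(-3, 6))*J(0) = (-2 + 6²)*0² = (-2 + 36)*0 = 34*0 = 0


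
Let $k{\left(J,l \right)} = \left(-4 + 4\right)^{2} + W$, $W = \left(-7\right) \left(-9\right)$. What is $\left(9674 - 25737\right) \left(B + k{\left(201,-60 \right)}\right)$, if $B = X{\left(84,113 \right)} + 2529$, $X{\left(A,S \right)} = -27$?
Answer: $-41201595$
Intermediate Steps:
$W = 63$
$B = 2502$ ($B = -27 + 2529 = 2502$)
$k{\left(J,l \right)} = 63$ ($k{\left(J,l \right)} = \left(-4 + 4\right)^{2} + 63 = 0^{2} + 63 = 0 + 63 = 63$)
$\left(9674 - 25737\right) \left(B + k{\left(201,-60 \right)}\right) = \left(9674 - 25737\right) \left(2502 + 63\right) = \left(-16063\right) 2565 = -41201595$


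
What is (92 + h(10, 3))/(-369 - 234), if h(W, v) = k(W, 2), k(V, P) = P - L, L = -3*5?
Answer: -109/603 ≈ -0.18076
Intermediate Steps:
L = -15
k(V, P) = 15 + P (k(V, P) = P - 1*(-15) = P + 15 = 15 + P)
h(W, v) = 17 (h(W, v) = 15 + 2 = 17)
(92 + h(10, 3))/(-369 - 234) = (92 + 17)/(-369 - 234) = 109/(-603) = 109*(-1/603) = -109/603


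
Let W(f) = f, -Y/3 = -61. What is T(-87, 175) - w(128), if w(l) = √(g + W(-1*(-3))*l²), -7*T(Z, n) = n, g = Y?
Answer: -25 - √49335 ≈ -247.11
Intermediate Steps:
Y = 183 (Y = -3*(-61) = 183)
g = 183
T(Z, n) = -n/7
w(l) = √(183 + 3*l²) (w(l) = √(183 + (-1*(-3))*l²) = √(183 + 3*l²))
T(-87, 175) - w(128) = -⅐*175 - √(183 + 3*128²) = -25 - √(183 + 3*16384) = -25 - √(183 + 49152) = -25 - √49335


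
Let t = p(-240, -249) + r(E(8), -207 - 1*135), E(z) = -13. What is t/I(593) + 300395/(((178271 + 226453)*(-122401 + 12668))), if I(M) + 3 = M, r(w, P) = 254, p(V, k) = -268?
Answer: -310969667369/13101415714140 ≈ -0.023736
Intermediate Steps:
t = -14 (t = -268 + 254 = -14)
I(M) = -3 + M
t/I(593) + 300395/(((178271 + 226453)*(-122401 + 12668))) = -14/(-3 + 593) + 300395/(((178271 + 226453)*(-122401 + 12668))) = -14/590 + 300395/((404724*(-109733))) = -14*1/590 + 300395/(-44411578692) = -7/295 + 300395*(-1/44411578692) = -7/295 - 300395/44411578692 = -310969667369/13101415714140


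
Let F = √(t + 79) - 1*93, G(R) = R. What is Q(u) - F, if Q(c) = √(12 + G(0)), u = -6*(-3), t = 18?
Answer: 93 - √97 + 2*√3 ≈ 86.615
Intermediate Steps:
u = 18
Q(c) = 2*√3 (Q(c) = √(12 + 0) = √12 = 2*√3)
F = -93 + √97 (F = √(18 + 79) - 1*93 = √97 - 93 = -93 + √97 ≈ -83.151)
Q(u) - F = 2*√3 - (-93 + √97) = 2*√3 + (93 - √97) = 93 - √97 + 2*√3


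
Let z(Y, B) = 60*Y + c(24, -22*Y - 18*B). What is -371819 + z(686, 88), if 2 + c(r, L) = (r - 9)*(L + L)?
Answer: -830941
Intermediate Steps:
c(r, L) = -2 + 2*L*(-9 + r) (c(r, L) = -2 + (r - 9)*(L + L) = -2 + (-9 + r)*(2*L) = -2 + 2*L*(-9 + r))
z(Y, B) = -2 - 600*Y - 540*B (z(Y, B) = 60*Y + (-2 - 18*(-22*Y - 18*B) + 2*(-22*Y - 18*B)*24) = 60*Y + (-2 + (324*B + 396*Y) + (-1056*Y - 864*B)) = 60*Y + (-2 - 660*Y - 540*B) = -2 - 600*Y - 540*B)
-371819 + z(686, 88) = -371819 + (-2 - 600*686 - 540*88) = -371819 + (-2 - 411600 - 47520) = -371819 - 459122 = -830941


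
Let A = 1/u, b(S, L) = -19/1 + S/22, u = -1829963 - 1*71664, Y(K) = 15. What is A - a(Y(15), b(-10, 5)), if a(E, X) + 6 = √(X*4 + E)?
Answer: 11409761/1901627 - I*√7601/11 ≈ 6.0 - 7.9258*I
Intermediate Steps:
u = -1901627 (u = -1829963 - 71664 = -1901627)
b(S, L) = -19 + S/22 (b(S, L) = -19*1 + S*(1/22) = -19 + S/22)
a(E, X) = -6 + √(E + 4*X) (a(E, X) = -6 + √(X*4 + E) = -6 + √(4*X + E) = -6 + √(E + 4*X))
A = -1/1901627 (A = 1/(-1901627) = -1/1901627 ≈ -5.2587e-7)
A - a(Y(15), b(-10, 5)) = -1/1901627 - (-6 + √(15 + 4*(-19 + (1/22)*(-10)))) = -1/1901627 - (-6 + √(15 + 4*(-19 - 5/11))) = -1/1901627 - (-6 + √(15 + 4*(-214/11))) = -1/1901627 - (-6 + √(15 - 856/11)) = -1/1901627 - (-6 + √(-691/11)) = -1/1901627 - (-6 + I*√7601/11) = -1/1901627 + (6 - I*√7601/11) = 11409761/1901627 - I*√7601/11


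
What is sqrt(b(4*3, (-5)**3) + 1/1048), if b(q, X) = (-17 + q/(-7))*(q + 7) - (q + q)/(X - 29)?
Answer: I*sqrt(578601193786)/40348 ≈ 18.852*I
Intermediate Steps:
b(q, X) = (-17 - q/7)*(7 + q) - 2*q/(-29 + X) (b(q, X) = (-17 + q*(-1/7))*(7 + q) - 2*q/(-29 + X) = (-17 - q/7)*(7 + q) - 2*q/(-29 + X))
sqrt(b(4*3, (-5)**3) + 1/1048) = sqrt((24157 - 833*(-5)**3 + 29*(4*3)**2 + 3640*(4*3) - 1*(-5)**3*(4*3)**2 - 126*(-5)**3*4*3)/(7*(-29 + (-5)**3)) + 1/1048) = sqrt((24157 - 833*(-125) + 29*12**2 + 3640*12 - 1*(-125)*12**2 - 126*(-125)*12)/(7*(-29 - 125)) + 1/1048) = sqrt((1/7)*(24157 + 104125 + 29*144 + 43680 - 1*(-125)*144 + 189000)/(-154) + 1/1048) = sqrt((1/7)*(-1/154)*(24157 + 104125 + 4176 + 43680 + 18000 + 189000) + 1/1048) = sqrt((1/7)*(-1/154)*383138 + 1/1048) = sqrt(-27367/77 + 1/1048) = sqrt(-28680539/80696) = I*sqrt(578601193786)/40348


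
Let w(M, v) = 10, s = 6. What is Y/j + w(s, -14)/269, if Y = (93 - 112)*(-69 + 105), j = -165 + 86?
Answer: 184786/21251 ≈ 8.6954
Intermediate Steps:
j = -79
Y = -684 (Y = -19*36 = -684)
Y/j + w(s, -14)/269 = -684/(-79) + 10/269 = -684*(-1/79) + 10*(1/269) = 684/79 + 10/269 = 184786/21251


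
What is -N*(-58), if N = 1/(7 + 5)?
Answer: 29/6 ≈ 4.8333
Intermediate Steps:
N = 1/12 ≈ 0.083333
-N*(-58) = -1*1/12*(-58) = -1/12*(-58) = 29/6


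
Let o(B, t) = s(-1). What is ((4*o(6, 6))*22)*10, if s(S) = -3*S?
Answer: 2640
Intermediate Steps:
o(B, t) = 3 (o(B, t) = -3*(-1) = 3)
((4*o(6, 6))*22)*10 = ((4*3)*22)*10 = (12*22)*10 = 264*10 = 2640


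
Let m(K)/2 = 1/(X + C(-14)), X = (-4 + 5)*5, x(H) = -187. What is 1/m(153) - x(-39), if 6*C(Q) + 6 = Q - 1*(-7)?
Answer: 2261/12 ≈ 188.42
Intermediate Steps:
C(Q) = ⅙ + Q/6 (C(Q) = -1 + (Q - 1*(-7))/6 = -1 + (Q + 7)/6 = -1 + (7 + Q)/6 = -1 + (7/6 + Q/6) = ⅙ + Q/6)
X = 5 (X = 1*5 = 5)
m(K) = 12/17 (m(K) = 2/(5 + (⅙ + (⅙)*(-14))) = 2/(5 + (⅙ - 7/3)) = 2/(5 - 13/6) = 2/(17/6) = 2*(6/17) = 12/17)
1/m(153) - x(-39) = 1/(12/17) - 1*(-187) = 17/12 + 187 = 2261/12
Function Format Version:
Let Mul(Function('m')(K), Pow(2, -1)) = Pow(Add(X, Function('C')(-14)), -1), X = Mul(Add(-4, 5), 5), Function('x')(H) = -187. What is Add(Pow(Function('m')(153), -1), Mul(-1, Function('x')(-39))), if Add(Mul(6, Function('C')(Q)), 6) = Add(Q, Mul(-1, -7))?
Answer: Rational(2261, 12) ≈ 188.42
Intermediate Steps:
Function('C')(Q) = Add(Rational(1, 6), Mul(Rational(1, 6), Q)) (Function('C')(Q) = Add(-1, Mul(Rational(1, 6), Add(Q, Mul(-1, -7)))) = Add(-1, Mul(Rational(1, 6), Add(Q, 7))) = Add(-1, Mul(Rational(1, 6), Add(7, Q))) = Add(-1, Add(Rational(7, 6), Mul(Rational(1, 6), Q))) = Add(Rational(1, 6), Mul(Rational(1, 6), Q)))
X = 5 (X = Mul(1, 5) = 5)
Function('m')(K) = Rational(12, 17) (Function('m')(K) = Mul(2, Pow(Add(5, Add(Rational(1, 6), Mul(Rational(1, 6), -14))), -1)) = Mul(2, Pow(Add(5, Add(Rational(1, 6), Rational(-7, 3))), -1)) = Mul(2, Pow(Add(5, Rational(-13, 6)), -1)) = Mul(2, Pow(Rational(17, 6), -1)) = Mul(2, Rational(6, 17)) = Rational(12, 17))
Add(Pow(Function('m')(153), -1), Mul(-1, Function('x')(-39))) = Add(Pow(Rational(12, 17), -1), Mul(-1, -187)) = Add(Rational(17, 12), 187) = Rational(2261, 12)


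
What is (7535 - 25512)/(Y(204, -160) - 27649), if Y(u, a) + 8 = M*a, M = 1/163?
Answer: 2930251/4508251 ≈ 0.64997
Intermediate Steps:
M = 1/163 ≈ 0.0061350
Y(u, a) = -8 + a/163
(7535 - 25512)/(Y(204, -160) - 27649) = (7535 - 25512)/((-8 + (1/163)*(-160)) - 27649) = -17977/((-8 - 160/163) - 27649) = -17977/(-1464/163 - 27649) = -17977/(-4508251/163) = -17977*(-163/4508251) = 2930251/4508251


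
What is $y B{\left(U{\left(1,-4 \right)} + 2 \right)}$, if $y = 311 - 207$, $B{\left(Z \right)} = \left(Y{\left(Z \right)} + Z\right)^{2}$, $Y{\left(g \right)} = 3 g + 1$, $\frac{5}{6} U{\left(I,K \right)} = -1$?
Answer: $\frac{45864}{25} \approx 1834.6$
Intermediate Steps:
$U{\left(I,K \right)} = - \frac{6}{5}$ ($U{\left(I,K \right)} = \frac{6}{5} \left(-1\right) = - \frac{6}{5}$)
$Y{\left(g \right)} = 1 + 3 g$
$B{\left(Z \right)} = \left(1 + 4 Z\right)^{2}$ ($B{\left(Z \right)} = \left(\left(1 + 3 Z\right) + Z\right)^{2} = \left(1 + 4 Z\right)^{2}$)
$y = 104$
$y B{\left(U{\left(1,-4 \right)} + 2 \right)} = 104 \left(1 + 4 \left(- \frac{6}{5} + 2\right)\right)^{2} = 104 \left(1 + 4 \cdot \frac{4}{5}\right)^{2} = 104 \left(1 + \frac{16}{5}\right)^{2} = 104 \left(\frac{21}{5}\right)^{2} = 104 \cdot \frac{441}{25} = \frac{45864}{25}$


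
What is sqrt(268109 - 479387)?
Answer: I*sqrt(211278) ≈ 459.65*I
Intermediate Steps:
sqrt(268109 - 479387) = sqrt(-211278) = I*sqrt(211278)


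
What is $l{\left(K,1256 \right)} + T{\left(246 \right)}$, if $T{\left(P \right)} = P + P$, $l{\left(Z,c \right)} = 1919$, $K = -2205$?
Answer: $2411$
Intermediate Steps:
$T{\left(P \right)} = 2 P$
$l{\left(K,1256 \right)} + T{\left(246 \right)} = 1919 + 2 \cdot 246 = 1919 + 492 = 2411$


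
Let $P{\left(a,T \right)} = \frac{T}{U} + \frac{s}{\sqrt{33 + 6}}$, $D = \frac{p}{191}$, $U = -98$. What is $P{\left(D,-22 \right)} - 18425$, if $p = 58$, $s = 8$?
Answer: $- \frac{902814}{49} + \frac{8 \sqrt{39}}{39} \approx -18424.0$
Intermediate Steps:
$D = \frac{58}{191} \approx 0.30367$
$P{\left(a,T \right)} = - \frac{T}{98} + \frac{8 \sqrt{39}}{39}$ ($P{\left(a,T \right)} = \frac{T}{-98} + \frac{8}{\sqrt{33 + 6}} = T \left(- \frac{1}{98}\right) + \frac{8}{\sqrt{39}} = - \frac{T}{98} + 8 \frac{\sqrt{39}}{39} = - \frac{T}{98} + \frac{8 \sqrt{39}}{39}$)
$P{\left(D,-22 \right)} - 18425 = \left(\left(- \frac{1}{98}\right) \left(-22\right) + \frac{8 \sqrt{39}}{39}\right) - 18425 = \left(\frac{11}{49} + \frac{8 \sqrt{39}}{39}\right) - 18425 = - \frac{902814}{49} + \frac{8 \sqrt{39}}{39}$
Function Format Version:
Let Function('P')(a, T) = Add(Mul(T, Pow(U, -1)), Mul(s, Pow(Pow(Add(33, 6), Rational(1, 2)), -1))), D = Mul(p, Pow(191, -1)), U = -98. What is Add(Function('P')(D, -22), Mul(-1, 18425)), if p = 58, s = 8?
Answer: Add(Rational(-902814, 49), Mul(Rational(8, 39), Pow(39, Rational(1, 2)))) ≈ -18424.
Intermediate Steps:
D = Rational(58, 191) (D = Mul(58, Pow(191, -1)) = Mul(58, Rational(1, 191)) = Rational(58, 191) ≈ 0.30366)
Function('P')(a, T) = Add(Mul(Rational(-1, 98), T), Mul(Rational(8, 39), Pow(39, Rational(1, 2)))) (Function('P')(a, T) = Add(Mul(T, Pow(-98, -1)), Mul(8, Pow(Pow(Add(33, 6), Rational(1, 2)), -1))) = Add(Mul(T, Rational(-1, 98)), Mul(8, Pow(Pow(39, Rational(1, 2)), -1))) = Add(Mul(Rational(-1, 98), T), Mul(8, Mul(Rational(1, 39), Pow(39, Rational(1, 2))))) = Add(Mul(Rational(-1, 98), T), Mul(Rational(8, 39), Pow(39, Rational(1, 2)))))
Add(Function('P')(D, -22), Mul(-1, 18425)) = Add(Add(Mul(Rational(-1, 98), -22), Mul(Rational(8, 39), Pow(39, Rational(1, 2)))), Mul(-1, 18425)) = Add(Add(Rational(11, 49), Mul(Rational(8, 39), Pow(39, Rational(1, 2)))), -18425) = Add(Rational(-902814, 49), Mul(Rational(8, 39), Pow(39, Rational(1, 2))))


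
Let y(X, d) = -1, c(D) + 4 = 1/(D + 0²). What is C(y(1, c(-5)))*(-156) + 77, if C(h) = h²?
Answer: -79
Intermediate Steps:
c(D) = -4 + 1/D (c(D) = -4 + 1/(D + 0²) = -4 + 1/(D + 0) = -4 + 1/D)
C(y(1, c(-5)))*(-156) + 77 = (-1)²*(-156) + 77 = 1*(-156) + 77 = -156 + 77 = -79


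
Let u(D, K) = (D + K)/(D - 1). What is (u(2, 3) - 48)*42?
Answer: -1806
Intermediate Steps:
u(D, K) = (D + K)/(-1 + D)
(u(2, 3) - 48)*42 = ((2 + 3)/(-1 + 2) - 48)*42 = (5/1 - 48)*42 = (1*5 - 48)*42 = (5 - 48)*42 = -43*42 = -1806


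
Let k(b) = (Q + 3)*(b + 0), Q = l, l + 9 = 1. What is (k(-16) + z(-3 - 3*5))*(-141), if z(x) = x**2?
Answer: -56964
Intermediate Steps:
l = -8 (l = -9 + 1 = -8)
Q = -8
k(b) = -5*b (k(b) = (-8 + 3)*(b + 0) = -5*b)
(k(-16) + z(-3 - 3*5))*(-141) = (-5*(-16) + (-3 - 3*5)**2)*(-141) = (80 + (-3 - 15)**2)*(-141) = (80 + (-18)**2)*(-141) = (80 + 324)*(-141) = 404*(-141) = -56964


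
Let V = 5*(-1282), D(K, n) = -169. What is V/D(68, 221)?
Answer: 6410/169 ≈ 37.929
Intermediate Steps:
V = -6410
V/D(68, 221) = -6410/(-169) = -6410*(-1/169) = 6410/169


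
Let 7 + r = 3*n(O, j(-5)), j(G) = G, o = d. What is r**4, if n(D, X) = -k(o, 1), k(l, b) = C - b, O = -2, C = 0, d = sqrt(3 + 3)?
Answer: 256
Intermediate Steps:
d = sqrt(6) ≈ 2.4495
o = sqrt(6) ≈ 2.4495
k(l, b) = -b (k(l, b) = 0 - b = -b)
n(D, X) = 1 (n(D, X) = -(-1) = -1*(-1) = 1)
r = -4 (r = -7 + 3*1 = -7 + 3 = -4)
r**4 = (-4)**4 = 256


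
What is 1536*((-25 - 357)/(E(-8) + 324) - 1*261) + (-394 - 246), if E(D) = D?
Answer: -31868032/79 ≈ -4.0339e+5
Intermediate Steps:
1536*((-25 - 357)/(E(-8) + 324) - 1*261) + (-394 - 246) = 1536*((-25 - 357)/(-8 + 324) - 1*261) + (-394 - 246) = 1536*(-382/316 - 261) - 640 = 1536*(-382*1/316 - 261) - 640 = 1536*(-191/158 - 261) - 640 = 1536*(-41429/158) - 640 = -31817472/79 - 640 = -31868032/79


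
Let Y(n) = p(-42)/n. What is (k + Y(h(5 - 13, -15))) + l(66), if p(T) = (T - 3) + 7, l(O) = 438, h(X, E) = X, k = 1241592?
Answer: 4968139/4 ≈ 1.2420e+6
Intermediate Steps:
p(T) = 4 + T (p(T) = (-3 + T) + 7 = 4 + T)
Y(n) = -38/n (Y(n) = (4 - 42)/n = -38/n)
(k + Y(h(5 - 13, -15))) + l(66) = (1241592 - 38/(5 - 13)) + 438 = (1241592 - 38/(-8)) + 438 = (1241592 - 38*(-⅛)) + 438 = (1241592 + 19/4) + 438 = 4966387/4 + 438 = 4968139/4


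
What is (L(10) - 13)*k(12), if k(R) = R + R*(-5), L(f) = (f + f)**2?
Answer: -18576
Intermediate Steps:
L(f) = 4*f**2 (L(f) = (2*f)**2 = 4*f**2)
k(R) = -4*R (k(R) = R - 5*R = -4*R)
(L(10) - 13)*k(12) = (4*10**2 - 13)*(-4*12) = (4*100 - 13)*(-48) = (400 - 13)*(-48) = 387*(-48) = -18576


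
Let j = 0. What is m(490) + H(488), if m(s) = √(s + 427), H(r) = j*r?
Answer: √917 ≈ 30.282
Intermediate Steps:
H(r) = 0 (H(r) = 0*r = 0)
m(s) = √(427 + s)
m(490) + H(488) = √(427 + 490) + 0 = √917 + 0 = √917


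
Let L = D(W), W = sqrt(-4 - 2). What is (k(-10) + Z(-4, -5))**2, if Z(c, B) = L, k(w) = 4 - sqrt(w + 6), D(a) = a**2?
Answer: 8*I ≈ 8.0*I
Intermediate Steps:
W = I*sqrt(6) (W = sqrt(-6) = I*sqrt(6) ≈ 2.4495*I)
k(w) = 4 - sqrt(6 + w)
L = -6 (L = (I*sqrt(6))**2 = -6)
Z(c, B) = -6
(k(-10) + Z(-4, -5))**2 = ((4 - sqrt(6 - 10)) - 6)**2 = ((4 - sqrt(-4)) - 6)**2 = ((4 - 2*I) - 6)**2 = (-2 - 2*I)**2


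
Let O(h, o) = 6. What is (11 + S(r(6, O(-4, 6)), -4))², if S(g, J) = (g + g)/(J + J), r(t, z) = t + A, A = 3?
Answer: 1225/16 ≈ 76.563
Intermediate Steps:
r(t, z) = 3 + t (r(t, z) = t + 3 = 3 + t)
S(g, J) = g/J (S(g, J) = (2*g)/((2*J)) = (2*g)*(1/(2*J)) = g/J)
(11 + S(r(6, O(-4, 6)), -4))² = (11 + (3 + 6)/(-4))² = (11 + 9*(-¼))² = (11 - 9/4)² = (35/4)² = 1225/16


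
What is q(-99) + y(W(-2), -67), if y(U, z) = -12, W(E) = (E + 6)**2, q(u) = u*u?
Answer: 9789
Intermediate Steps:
q(u) = u**2
W(E) = (6 + E)**2
q(-99) + y(W(-2), -67) = (-99)**2 - 12 = 9801 - 12 = 9789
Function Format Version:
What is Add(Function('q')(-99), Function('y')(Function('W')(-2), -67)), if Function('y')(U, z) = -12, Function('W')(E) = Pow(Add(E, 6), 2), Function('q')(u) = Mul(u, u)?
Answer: 9789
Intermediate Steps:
Function('q')(u) = Pow(u, 2)
Function('W')(E) = Pow(Add(6, E), 2)
Add(Function('q')(-99), Function('y')(Function('W')(-2), -67)) = Add(Pow(-99, 2), -12) = Add(9801, -12) = 9789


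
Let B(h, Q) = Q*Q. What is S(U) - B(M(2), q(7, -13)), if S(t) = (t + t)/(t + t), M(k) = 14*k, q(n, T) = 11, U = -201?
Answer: -120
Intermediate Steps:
B(h, Q) = Q²
S(t) = 1 (S(t) = (2*t)/((2*t)) = (2*t)*(1/(2*t)) = 1)
S(U) - B(M(2), q(7, -13)) = 1 - 1*11² = 1 - 1*121 = 1 - 121 = -120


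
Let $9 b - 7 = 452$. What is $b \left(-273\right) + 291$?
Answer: $-13632$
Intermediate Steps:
$b = 51$ ($b = \frac{7}{9} + \frac{1}{9} \cdot 452 = \frac{7}{9} + \frac{452}{9} = 51$)
$b \left(-273\right) + 291 = 51 \left(-273\right) + 291 = -13923 + 291 = -13632$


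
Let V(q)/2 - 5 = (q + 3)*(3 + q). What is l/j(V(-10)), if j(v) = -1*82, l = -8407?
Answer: 8407/82 ≈ 102.52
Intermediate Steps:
V(q) = 10 + 2*(3 + q)**2 (V(q) = 10 + 2*((q + 3)*(3 + q)) = 10 + 2*((3 + q)*(3 + q)) = 10 + 2*(3 + q)**2)
j(v) = -82
l/j(V(-10)) = -8407/(-82) = -8407*(-1/82) = 8407/82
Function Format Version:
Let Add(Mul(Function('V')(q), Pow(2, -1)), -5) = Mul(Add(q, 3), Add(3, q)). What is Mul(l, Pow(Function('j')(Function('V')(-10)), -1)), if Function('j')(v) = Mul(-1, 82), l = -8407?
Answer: Rational(8407, 82) ≈ 102.52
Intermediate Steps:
Function('V')(q) = Add(10, Mul(2, Pow(Add(3, q), 2))) (Function('V')(q) = Add(10, Mul(2, Mul(Add(q, 3), Add(3, q)))) = Add(10, Mul(2, Mul(Add(3, q), Add(3, q)))) = Add(10, Mul(2, Pow(Add(3, q), 2))))
Function('j')(v) = -82
Mul(l, Pow(Function('j')(Function('V')(-10)), -1)) = Mul(-8407, Pow(-82, -1)) = Mul(-8407, Rational(-1, 82)) = Rational(8407, 82)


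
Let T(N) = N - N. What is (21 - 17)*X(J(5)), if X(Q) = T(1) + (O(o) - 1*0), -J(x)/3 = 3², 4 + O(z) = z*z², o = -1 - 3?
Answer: -272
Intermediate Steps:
o = -4
T(N) = 0
O(z) = -4 + z³ (O(z) = -4 + z*z² = -4 + z³)
J(x) = -27 (J(x) = -3*3² = -3*9 = -27)
X(Q) = -68 (X(Q) = 0 + ((-4 + (-4)³) - 1*0) = 0 + ((-4 - 64) + 0) = 0 + (-68 + 0) = 0 - 68 = -68)
(21 - 17)*X(J(5)) = (21 - 17)*(-68) = 4*(-68) = -272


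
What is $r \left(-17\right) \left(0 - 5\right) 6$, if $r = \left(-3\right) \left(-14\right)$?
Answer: $21420$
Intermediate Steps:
$r = 42$
$r \left(-17\right) \left(0 - 5\right) 6 = 42 \left(-17\right) \left(0 - 5\right) 6 = - 714 \left(\left(-5\right) 6\right) = \left(-714\right) \left(-30\right) = 21420$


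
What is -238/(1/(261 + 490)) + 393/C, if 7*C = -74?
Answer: -13229363/74 ≈ -1.7878e+5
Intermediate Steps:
C = -74/7 (C = (⅐)*(-74) = -74/7 ≈ -10.571)
-238/(1/(261 + 490)) + 393/C = -238/(1/(261 + 490)) + 393/(-74/7) = -238/(1/751) + 393*(-7/74) = -238/1/751 - 2751/74 = -238*751 - 2751/74 = -178738 - 2751/74 = -13229363/74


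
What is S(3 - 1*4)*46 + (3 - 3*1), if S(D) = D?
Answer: -46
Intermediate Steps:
S(3 - 1*4)*46 + (3 - 3*1) = (3 - 1*4)*46 + (3 - 3*1) = (3 - 4)*46 + (3 - 3) = -1*46 + 0 = -46 + 0 = -46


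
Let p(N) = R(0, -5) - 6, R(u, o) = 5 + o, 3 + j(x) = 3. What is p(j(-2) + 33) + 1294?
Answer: 1288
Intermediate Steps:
j(x) = 0 (j(x) = -3 + 3 = 0)
p(N) = -6 (p(N) = (5 - 5) - 6 = 0 - 6 = -6)
p(j(-2) + 33) + 1294 = -6 + 1294 = 1288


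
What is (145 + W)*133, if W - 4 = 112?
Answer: 34713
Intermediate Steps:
W = 116 (W = 4 + 112 = 116)
(145 + W)*133 = (145 + 116)*133 = 261*133 = 34713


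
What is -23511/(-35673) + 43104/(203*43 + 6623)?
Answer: 79107911/22818829 ≈ 3.4668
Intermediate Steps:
-23511/(-35673) + 43104/(203*43 + 6623) = -23511*(-1/35673) + 43104/(8729 + 6623) = 7837/11891 + 43104/15352 = 7837/11891 + 43104*(1/15352) = 7837/11891 + 5388/1919 = 79107911/22818829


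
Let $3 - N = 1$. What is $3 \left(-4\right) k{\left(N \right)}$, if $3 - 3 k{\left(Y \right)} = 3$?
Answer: $0$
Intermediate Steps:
$N = 2$ ($N = 3 - 1 = 2$)
$k{\left(Y \right)} = 0$ ($k{\left(Y \right)} = 1 - 1 = 0$)
$3 \left(-4\right) k{\left(N \right)} = 3 \left(-4\right) 0 = \left(-12\right) 0 = 0$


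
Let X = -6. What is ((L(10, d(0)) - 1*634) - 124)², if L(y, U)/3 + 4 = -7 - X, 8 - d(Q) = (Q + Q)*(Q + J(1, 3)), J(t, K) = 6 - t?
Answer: 597529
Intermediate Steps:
d(Q) = 8 - 2*Q*(5 + Q) (d(Q) = 8 - (Q + Q)*(Q + (6 - 1*1)) = 8 - 2*Q*(Q + (6 - 1)) = 8 - 2*Q*(Q + 5) = 8 - 2*Q*(5 + Q))
L(y, U) = -15 (L(y, U) = -12 + 3*(-7 - 1*(-6)) = -12 + 3*(-7 + 6) = -12 + 3*(-1) = -12 - 3 = -15)
((L(10, d(0)) - 1*634) - 124)² = ((-15 - 1*634) - 124)² = ((-15 - 634) - 124)² = (-649 - 124)² = (-773)² = 597529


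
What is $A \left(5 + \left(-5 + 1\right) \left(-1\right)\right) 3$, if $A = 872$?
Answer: $23544$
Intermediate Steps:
$A \left(5 + \left(-5 + 1\right) \left(-1\right)\right) 3 = 872 \left(5 + \left(-5 + 1\right) \left(-1\right)\right) 3 = 872 \left(5 - -4\right) 3 = 872 \left(5 + 4\right) 3 = 872 \cdot 9 \cdot 3 = 872 \cdot 27 = 23544$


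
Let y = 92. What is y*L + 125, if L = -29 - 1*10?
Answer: -3463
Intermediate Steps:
L = -39 (L = -29 - 10 = -39)
y*L + 125 = 92*(-39) + 125 = -3588 + 125 = -3463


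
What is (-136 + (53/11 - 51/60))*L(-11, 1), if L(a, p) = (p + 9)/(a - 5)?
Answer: 29047/352 ≈ 82.520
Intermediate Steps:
L(a, p) = (9 + p)/(-5 + a)
(-136 + (53/11 - 51/60))*L(-11, 1) = (-136 + (53/11 - 51/60))*((9 + 1)/(-5 - 11)) = (-136 + (53*(1/11) - 51*1/60))*(10/(-16)) = (-136 + (53/11 - 17/20))*(-1/16*10) = (-136 + 873/220)*(-5/8) = -29047/220*(-5/8) = 29047/352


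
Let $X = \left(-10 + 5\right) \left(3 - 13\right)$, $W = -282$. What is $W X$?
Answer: $-14100$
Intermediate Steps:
$X = 50$ ($X = \left(-5\right) \left(-10\right) = 50$)
$W X = \left(-282\right) 50 = -14100$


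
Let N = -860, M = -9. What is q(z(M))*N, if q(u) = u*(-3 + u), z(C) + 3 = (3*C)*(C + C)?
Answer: -199382400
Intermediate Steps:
z(C) = -3 + 6*C² (z(C) = -3 + (3*C)*(C + C) = -3 + (3*C)*(2*C) = -3 + 6*C²)
q(z(M))*N = ((-3 + 6*(-9)²)*(-3 + (-3 + 6*(-9)²)))*(-860) = ((-3 + 6*81)*(-3 + (-3 + 6*81)))*(-860) = ((-3 + 486)*(-3 + (-3 + 486)))*(-860) = (483*(-3 + 483))*(-860) = (483*480)*(-860) = 231840*(-860) = -199382400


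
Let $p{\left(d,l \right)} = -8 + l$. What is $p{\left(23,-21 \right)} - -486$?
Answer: $457$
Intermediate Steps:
$p{\left(23,-21 \right)} - -486 = \left(-8 - 21\right) - -486 = -29 + 486 = 457$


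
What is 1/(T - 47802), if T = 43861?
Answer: -1/3941 ≈ -0.00025374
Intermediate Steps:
1/(T - 47802) = 1/(43861 - 47802) = 1/(-3941) = -1/3941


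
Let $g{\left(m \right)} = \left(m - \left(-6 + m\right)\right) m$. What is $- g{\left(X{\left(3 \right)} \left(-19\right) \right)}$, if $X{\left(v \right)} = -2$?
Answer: $-228$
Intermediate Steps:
$g{\left(m \right)} = 6 m$
$- g{\left(X{\left(3 \right)} \left(-19\right) \right)} = - 6 \left(\left(-2\right) \left(-19\right)\right) = - 6 \cdot 38 = \left(-1\right) 228 = -228$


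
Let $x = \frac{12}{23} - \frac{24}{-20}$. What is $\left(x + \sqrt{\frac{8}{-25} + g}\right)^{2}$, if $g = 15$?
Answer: $\frac{233347}{13225} + \frac{396 \sqrt{367}}{575} \approx 30.838$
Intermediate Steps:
$x = \frac{198}{115}$ ($x = 12 \cdot \frac{1}{23} - - \frac{6}{5} = \frac{12}{23} + \frac{6}{5} = \frac{198}{115} \approx 1.7217$)
$\left(x + \sqrt{\frac{8}{-25} + g}\right)^{2} = \left(\frac{198}{115} + \sqrt{\frac{8}{-25} + 15}\right)^{2} = \left(\frac{198}{115} + \sqrt{8 \left(- \frac{1}{25}\right) + 15}\right)^{2} = \left(\frac{198}{115} + \sqrt{- \frac{8}{25} + 15}\right)^{2} = \left(\frac{198}{115} + \sqrt{\frac{367}{25}}\right)^{2} = \left(\frac{198}{115} + \frac{\sqrt{367}}{5}\right)^{2}$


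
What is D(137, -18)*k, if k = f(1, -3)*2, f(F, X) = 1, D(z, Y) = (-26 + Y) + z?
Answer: 186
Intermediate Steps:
D(z, Y) = -26 + Y + z
k = 2 (k = 1*2 = 2)
D(137, -18)*k = (-26 - 18 + 137)*2 = 93*2 = 186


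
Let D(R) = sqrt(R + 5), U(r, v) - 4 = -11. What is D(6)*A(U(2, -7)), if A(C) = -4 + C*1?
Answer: -11*sqrt(11) ≈ -36.483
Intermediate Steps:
U(r, v) = -7 (U(r, v) = 4 - 11 = -7)
A(C) = -4 + C
D(R) = sqrt(5 + R)
D(6)*A(U(2, -7)) = sqrt(5 + 6)*(-4 - 7) = sqrt(11)*(-11) = -11*sqrt(11)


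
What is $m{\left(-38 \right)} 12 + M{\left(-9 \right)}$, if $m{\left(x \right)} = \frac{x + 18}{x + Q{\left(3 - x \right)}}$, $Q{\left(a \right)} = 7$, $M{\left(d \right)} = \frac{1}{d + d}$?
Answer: $\frac{4289}{558} \approx 7.6864$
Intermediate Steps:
$M{\left(d \right)} = \frac{1}{2 d}$
$m{\left(x \right)} = \frac{18 + x}{7 + x}$ ($m{\left(x \right)} = \frac{x + 18}{x + 7} = \frac{18 + x}{7 + x}$)
$m{\left(-38 \right)} 12 + M{\left(-9 \right)} = \frac{18 - 38}{7 - 38} \cdot 12 + \frac{1}{2 \left(-9\right)} = \frac{1}{-31} \left(-20\right) 12 + \frac{1}{2} \left(- \frac{1}{9}\right) = \left(- \frac{1}{31}\right) \left(-20\right) 12 - \frac{1}{18} = \frac{20}{31} \cdot 12 - \frac{1}{18} = \frac{240}{31} - \frac{1}{18} = \frac{4289}{558}$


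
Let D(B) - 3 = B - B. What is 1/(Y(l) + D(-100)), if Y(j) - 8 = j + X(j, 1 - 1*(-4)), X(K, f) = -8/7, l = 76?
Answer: 7/601 ≈ 0.011647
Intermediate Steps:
D(B) = 3 (D(B) = 3 + (B - B) = 3 + 0 = 3)
X(K, f) = -8/7 (X(K, f) = -8*⅐ = -8/7)
Y(j) = 48/7 + j (Y(j) = 8 + (j - 8/7) = 8 + (-8/7 + j) = 48/7 + j)
1/(Y(l) + D(-100)) = 1/((48/7 + 76) + 3) = 1/(580/7 + 3) = 1/(601/7) = 7/601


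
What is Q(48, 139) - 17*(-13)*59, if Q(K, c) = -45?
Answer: 12994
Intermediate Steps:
Q(48, 139) - 17*(-13)*59 = -45 - 17*(-13)*59 = -45 + 221*59 = -45 + 13039 = 12994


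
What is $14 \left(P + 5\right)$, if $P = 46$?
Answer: $714$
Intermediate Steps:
$14 \left(P + 5\right) = 14 \left(46 + 5\right) = 14 \cdot 51 = 714$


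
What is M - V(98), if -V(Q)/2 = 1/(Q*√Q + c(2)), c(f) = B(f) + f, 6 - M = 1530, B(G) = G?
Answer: -179294029/117647 + 343*√2/235294 ≈ -1524.0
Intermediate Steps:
M = -1524 (M = 6 - 1*1530 = 6 - 1530 = -1524)
c(f) = 2*f (c(f) = f + f = 2*f)
V(Q) = -2/(4 + Q^(3/2)) (V(Q) = -2/(Q*√Q + 2*2) = -2/(Q^(3/2) + 4) = -2/(4 + Q^(3/2)))
M - V(98) = -1524 - (-2)/(4 + 98^(3/2)) = -1524 - (-2)/(4 + 686*√2) = -1524 + 2/(4 + 686*√2)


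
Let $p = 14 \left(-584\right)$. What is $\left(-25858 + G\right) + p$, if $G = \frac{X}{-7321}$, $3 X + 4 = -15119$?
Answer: $- \frac{249157873}{7321} \approx -34033.0$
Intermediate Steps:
$X = -5041$ ($X = - \frac{4}{3} + \frac{1}{3} \left(-15119\right) = - \frac{4}{3} - \frac{15119}{3} = -5041$)
$G = \frac{5041}{7321}$ ($G = - \frac{5041}{-7321} = \left(-5041\right) \left(- \frac{1}{7321}\right) = \frac{5041}{7321} \approx 0.68857$)
$p = -8176$
$\left(-25858 + G\right) + p = \left(-25858 + \frac{5041}{7321}\right) - 8176 = - \frac{189301377}{7321} - 8176 = - \frac{249157873}{7321}$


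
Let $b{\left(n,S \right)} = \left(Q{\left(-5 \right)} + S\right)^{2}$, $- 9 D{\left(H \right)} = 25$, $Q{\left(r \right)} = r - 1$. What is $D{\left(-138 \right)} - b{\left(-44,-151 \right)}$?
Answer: $- \frac{221866}{9} \approx -24652.0$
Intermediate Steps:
$Q{\left(r \right)} = -1 + r$
$D{\left(H \right)} = - \frac{25}{9}$ ($D{\left(H \right)} = \left(- \frac{1}{9}\right) 25 = - \frac{25}{9}$)
$b{\left(n,S \right)} = \left(-6 + S\right)^{2}$ ($b{\left(n,S \right)} = \left(\left(-1 - 5\right) + S\right)^{2} = \left(-6 + S\right)^{2}$)
$D{\left(-138 \right)} - b{\left(-44,-151 \right)} = - \frac{25}{9} - \left(-6 - 151\right)^{2} = - \frac{25}{9} - \left(-157\right)^{2} = - \frac{25}{9} - 24649 = - \frac{221866}{9}$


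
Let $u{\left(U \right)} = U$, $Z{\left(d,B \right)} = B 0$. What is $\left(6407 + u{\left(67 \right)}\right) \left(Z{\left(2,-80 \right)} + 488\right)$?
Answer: $3159312$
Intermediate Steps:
$Z{\left(d,B \right)} = 0$
$\left(6407 + u{\left(67 \right)}\right) \left(Z{\left(2,-80 \right)} + 488\right) = \left(6407 + 67\right) \left(0 + 488\right) = 6474 \cdot 488 = 3159312$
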